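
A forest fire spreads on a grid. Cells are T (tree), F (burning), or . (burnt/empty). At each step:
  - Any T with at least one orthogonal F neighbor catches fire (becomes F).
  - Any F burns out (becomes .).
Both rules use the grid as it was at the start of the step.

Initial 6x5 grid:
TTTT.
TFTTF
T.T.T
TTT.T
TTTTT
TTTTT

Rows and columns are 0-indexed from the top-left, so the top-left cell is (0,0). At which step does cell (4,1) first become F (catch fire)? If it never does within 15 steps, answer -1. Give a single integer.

Step 1: cell (4,1)='T' (+5 fires, +2 burnt)
Step 2: cell (4,1)='T' (+6 fires, +5 burnt)
Step 3: cell (4,1)='T' (+3 fires, +6 burnt)
Step 4: cell (4,1)='T' (+5 fires, +3 burnt)
Step 5: cell (4,1)='F' (+4 fires, +5 burnt)
  -> target ignites at step 5
Step 6: cell (4,1)='.' (+1 fires, +4 burnt)
Step 7: cell (4,1)='.' (+0 fires, +1 burnt)
  fire out at step 7

5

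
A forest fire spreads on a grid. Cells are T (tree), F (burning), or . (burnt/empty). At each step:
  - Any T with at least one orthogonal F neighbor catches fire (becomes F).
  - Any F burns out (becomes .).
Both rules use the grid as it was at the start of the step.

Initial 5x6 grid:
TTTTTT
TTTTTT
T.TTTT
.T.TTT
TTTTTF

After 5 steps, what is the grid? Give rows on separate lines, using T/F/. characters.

Step 1: 2 trees catch fire, 1 burn out
  TTTTTT
  TTTTTT
  T.TTTT
  .T.TTF
  TTTTF.
Step 2: 3 trees catch fire, 2 burn out
  TTTTTT
  TTTTTT
  T.TTTF
  .T.TF.
  TTTF..
Step 3: 4 trees catch fire, 3 burn out
  TTTTTT
  TTTTTF
  T.TTF.
  .T.F..
  TTF...
Step 4: 4 trees catch fire, 4 burn out
  TTTTTF
  TTTTF.
  T.TF..
  .T....
  TF....
Step 5: 5 trees catch fire, 4 burn out
  TTTTF.
  TTTF..
  T.F...
  .F....
  F.....

TTTTF.
TTTF..
T.F...
.F....
F.....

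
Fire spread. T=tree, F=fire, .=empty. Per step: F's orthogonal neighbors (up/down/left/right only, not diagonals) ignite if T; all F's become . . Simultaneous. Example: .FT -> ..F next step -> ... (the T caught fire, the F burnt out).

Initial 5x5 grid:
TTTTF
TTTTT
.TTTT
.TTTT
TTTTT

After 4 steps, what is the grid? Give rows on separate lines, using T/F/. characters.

Step 1: 2 trees catch fire, 1 burn out
  TTTF.
  TTTTF
  .TTTT
  .TTTT
  TTTTT
Step 2: 3 trees catch fire, 2 burn out
  TTF..
  TTTF.
  .TTTF
  .TTTT
  TTTTT
Step 3: 4 trees catch fire, 3 burn out
  TF...
  TTF..
  .TTF.
  .TTTF
  TTTTT
Step 4: 5 trees catch fire, 4 burn out
  F....
  TF...
  .TF..
  .TTF.
  TTTTF

F....
TF...
.TF..
.TTF.
TTTTF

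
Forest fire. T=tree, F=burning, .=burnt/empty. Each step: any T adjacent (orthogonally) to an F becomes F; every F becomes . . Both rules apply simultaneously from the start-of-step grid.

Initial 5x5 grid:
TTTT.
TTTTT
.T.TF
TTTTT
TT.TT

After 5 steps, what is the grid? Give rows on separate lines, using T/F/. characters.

Step 1: 3 trees catch fire, 1 burn out
  TTTT.
  TTTTF
  .T.F.
  TTTTF
  TT.TT
Step 2: 3 trees catch fire, 3 burn out
  TTTT.
  TTTF.
  .T...
  TTTF.
  TT.TF
Step 3: 4 trees catch fire, 3 burn out
  TTTF.
  TTF..
  .T...
  TTF..
  TT.F.
Step 4: 3 trees catch fire, 4 burn out
  TTF..
  TF...
  .T...
  TF...
  TT...
Step 5: 5 trees catch fire, 3 burn out
  TF...
  F....
  .F...
  F....
  TF...

TF...
F....
.F...
F....
TF...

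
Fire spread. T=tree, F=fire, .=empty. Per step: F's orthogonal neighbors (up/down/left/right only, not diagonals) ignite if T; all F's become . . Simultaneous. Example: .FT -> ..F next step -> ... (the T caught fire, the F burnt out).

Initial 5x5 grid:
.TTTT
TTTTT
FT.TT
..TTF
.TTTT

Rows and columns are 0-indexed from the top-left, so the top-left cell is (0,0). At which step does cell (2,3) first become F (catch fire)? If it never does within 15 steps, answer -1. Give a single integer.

Step 1: cell (2,3)='T' (+5 fires, +2 burnt)
Step 2: cell (2,3)='F' (+5 fires, +5 burnt)
  -> target ignites at step 2
Step 3: cell (2,3)='.' (+5 fires, +5 burnt)
Step 4: cell (2,3)='.' (+3 fires, +5 burnt)
Step 5: cell (2,3)='.' (+0 fires, +3 burnt)
  fire out at step 5

2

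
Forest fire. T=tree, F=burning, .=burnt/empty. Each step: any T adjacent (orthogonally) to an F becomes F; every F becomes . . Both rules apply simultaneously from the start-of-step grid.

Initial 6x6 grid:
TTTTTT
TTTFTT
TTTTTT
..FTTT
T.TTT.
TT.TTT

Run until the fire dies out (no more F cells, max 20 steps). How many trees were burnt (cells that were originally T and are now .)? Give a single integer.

Step 1: +7 fires, +2 burnt (F count now 7)
Step 2: +8 fires, +7 burnt (F count now 8)
Step 3: +8 fires, +8 burnt (F count now 8)
Step 4: +2 fires, +8 burnt (F count now 2)
Step 5: +1 fires, +2 burnt (F count now 1)
Step 6: +0 fires, +1 burnt (F count now 0)
Fire out after step 6
Initially T: 29, now '.': 33
Total burnt (originally-T cells now '.'): 26

Answer: 26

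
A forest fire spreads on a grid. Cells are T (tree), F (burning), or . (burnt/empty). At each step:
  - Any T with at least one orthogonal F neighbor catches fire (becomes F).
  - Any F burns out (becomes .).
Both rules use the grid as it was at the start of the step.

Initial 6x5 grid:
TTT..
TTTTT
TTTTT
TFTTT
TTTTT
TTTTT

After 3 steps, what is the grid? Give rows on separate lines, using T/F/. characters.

Step 1: 4 trees catch fire, 1 burn out
  TTT..
  TTTTT
  TFTTT
  F.FTT
  TFTTT
  TTTTT
Step 2: 7 trees catch fire, 4 burn out
  TTT..
  TFTTT
  F.FTT
  ...FT
  F.FTT
  TFTTT
Step 3: 8 trees catch fire, 7 burn out
  TFT..
  F.FTT
  ...FT
  ....F
  ...FT
  F.FTT

TFT..
F.FTT
...FT
....F
...FT
F.FTT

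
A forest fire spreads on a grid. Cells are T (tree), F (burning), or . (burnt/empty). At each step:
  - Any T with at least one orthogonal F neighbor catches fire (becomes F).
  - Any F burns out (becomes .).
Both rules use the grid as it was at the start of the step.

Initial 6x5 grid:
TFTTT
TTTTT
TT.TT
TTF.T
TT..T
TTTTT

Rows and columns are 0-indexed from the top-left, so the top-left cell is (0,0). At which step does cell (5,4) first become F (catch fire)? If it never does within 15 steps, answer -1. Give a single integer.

Step 1: cell (5,4)='T' (+4 fires, +2 burnt)
Step 2: cell (5,4)='T' (+6 fires, +4 burnt)
Step 3: cell (5,4)='T' (+5 fires, +6 burnt)
Step 4: cell (5,4)='T' (+4 fires, +5 burnt)
Step 5: cell (5,4)='T' (+2 fires, +4 burnt)
Step 6: cell (5,4)='F' (+2 fires, +2 burnt)
  -> target ignites at step 6
Step 7: cell (5,4)='.' (+1 fires, +2 burnt)
Step 8: cell (5,4)='.' (+0 fires, +1 burnt)
  fire out at step 8

6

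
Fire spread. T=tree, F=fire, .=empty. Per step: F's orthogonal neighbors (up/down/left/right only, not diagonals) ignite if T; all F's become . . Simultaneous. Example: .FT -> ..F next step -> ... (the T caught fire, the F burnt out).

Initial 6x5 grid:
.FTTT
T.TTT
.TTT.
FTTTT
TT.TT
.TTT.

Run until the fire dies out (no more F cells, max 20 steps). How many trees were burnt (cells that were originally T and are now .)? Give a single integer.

Answer: 20

Derivation:
Step 1: +3 fires, +2 burnt (F count now 3)
Step 2: +5 fires, +3 burnt (F count now 5)
Step 3: +5 fires, +5 burnt (F count now 5)
Step 4: +5 fires, +5 burnt (F count now 5)
Step 5: +2 fires, +5 burnt (F count now 2)
Step 6: +0 fires, +2 burnt (F count now 0)
Fire out after step 6
Initially T: 21, now '.': 29
Total burnt (originally-T cells now '.'): 20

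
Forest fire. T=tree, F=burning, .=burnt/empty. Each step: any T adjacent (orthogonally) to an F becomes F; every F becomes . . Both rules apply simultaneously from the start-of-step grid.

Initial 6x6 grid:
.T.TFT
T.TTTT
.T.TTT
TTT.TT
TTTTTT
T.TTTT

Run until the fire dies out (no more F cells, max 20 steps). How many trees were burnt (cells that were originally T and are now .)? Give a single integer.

Step 1: +3 fires, +1 burnt (F count now 3)
Step 2: +3 fires, +3 burnt (F count now 3)
Step 3: +4 fires, +3 burnt (F count now 4)
Step 4: +2 fires, +4 burnt (F count now 2)
Step 5: +3 fires, +2 burnt (F count now 3)
Step 6: +3 fires, +3 burnt (F count now 3)
Step 7: +3 fires, +3 burnt (F count now 3)
Step 8: +2 fires, +3 burnt (F count now 2)
Step 9: +3 fires, +2 burnt (F count now 3)
Step 10: +0 fires, +3 burnt (F count now 0)
Fire out after step 10
Initially T: 28, now '.': 34
Total burnt (originally-T cells now '.'): 26

Answer: 26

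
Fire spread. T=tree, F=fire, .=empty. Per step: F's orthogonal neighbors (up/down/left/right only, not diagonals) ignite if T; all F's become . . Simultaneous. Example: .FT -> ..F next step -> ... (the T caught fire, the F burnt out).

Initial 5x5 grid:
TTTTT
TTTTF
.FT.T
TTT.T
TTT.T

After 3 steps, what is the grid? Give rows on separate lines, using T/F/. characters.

Step 1: 6 trees catch fire, 2 burn out
  TTTTF
  TFTF.
  ..F.F
  TFT.T
  TTT.T
Step 2: 8 trees catch fire, 6 burn out
  TFTF.
  F.F..
  .....
  F.F.F
  TFT.T
Step 3: 5 trees catch fire, 8 burn out
  F.F..
  .....
  .....
  .....
  F.F.F

F.F..
.....
.....
.....
F.F.F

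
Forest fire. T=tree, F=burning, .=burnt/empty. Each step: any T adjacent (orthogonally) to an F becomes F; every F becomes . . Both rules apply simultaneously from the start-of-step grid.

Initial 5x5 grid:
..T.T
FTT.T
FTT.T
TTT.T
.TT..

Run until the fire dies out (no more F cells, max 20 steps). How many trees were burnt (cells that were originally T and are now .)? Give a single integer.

Step 1: +3 fires, +2 burnt (F count now 3)
Step 2: +3 fires, +3 burnt (F count now 3)
Step 3: +3 fires, +3 burnt (F count now 3)
Step 4: +1 fires, +3 burnt (F count now 1)
Step 5: +0 fires, +1 burnt (F count now 0)
Fire out after step 5
Initially T: 14, now '.': 21
Total burnt (originally-T cells now '.'): 10

Answer: 10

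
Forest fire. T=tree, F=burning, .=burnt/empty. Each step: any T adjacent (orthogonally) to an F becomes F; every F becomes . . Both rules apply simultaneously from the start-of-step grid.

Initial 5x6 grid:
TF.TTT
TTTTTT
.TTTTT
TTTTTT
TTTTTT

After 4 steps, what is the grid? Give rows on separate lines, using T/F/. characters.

Step 1: 2 trees catch fire, 1 burn out
  F..TTT
  TFTTTT
  .TTTTT
  TTTTTT
  TTTTTT
Step 2: 3 trees catch fire, 2 burn out
  ...TTT
  F.FTTT
  .FTTTT
  TTTTTT
  TTTTTT
Step 3: 3 trees catch fire, 3 burn out
  ...TTT
  ...FTT
  ..FTTT
  TFTTTT
  TTTTTT
Step 4: 6 trees catch fire, 3 burn out
  ...FTT
  ....FT
  ...FTT
  F.FTTT
  TFTTTT

...FTT
....FT
...FTT
F.FTTT
TFTTTT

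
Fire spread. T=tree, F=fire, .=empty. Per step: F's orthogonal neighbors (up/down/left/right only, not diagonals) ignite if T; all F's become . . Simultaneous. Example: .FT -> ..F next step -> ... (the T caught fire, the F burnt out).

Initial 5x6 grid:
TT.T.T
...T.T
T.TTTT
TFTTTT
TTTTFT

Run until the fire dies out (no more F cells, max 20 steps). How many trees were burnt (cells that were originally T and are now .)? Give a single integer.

Step 1: +6 fires, +2 burnt (F count now 6)
Step 2: +7 fires, +6 burnt (F count now 7)
Step 3: +2 fires, +7 burnt (F count now 2)
Step 4: +2 fires, +2 burnt (F count now 2)
Step 5: +2 fires, +2 burnt (F count now 2)
Step 6: +0 fires, +2 burnt (F count now 0)
Fire out after step 6
Initially T: 21, now '.': 28
Total burnt (originally-T cells now '.'): 19

Answer: 19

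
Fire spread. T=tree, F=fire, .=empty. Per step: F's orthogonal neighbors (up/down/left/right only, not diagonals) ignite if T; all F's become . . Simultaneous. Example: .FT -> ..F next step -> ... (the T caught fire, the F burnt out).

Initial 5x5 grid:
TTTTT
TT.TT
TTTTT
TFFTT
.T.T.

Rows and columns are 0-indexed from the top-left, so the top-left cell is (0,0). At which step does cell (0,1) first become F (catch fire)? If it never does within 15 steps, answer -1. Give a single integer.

Step 1: cell (0,1)='T' (+5 fires, +2 burnt)
Step 2: cell (0,1)='T' (+5 fires, +5 burnt)
Step 3: cell (0,1)='F' (+4 fires, +5 burnt)
  -> target ignites at step 3
Step 4: cell (0,1)='.' (+4 fires, +4 burnt)
Step 5: cell (0,1)='.' (+1 fires, +4 burnt)
Step 6: cell (0,1)='.' (+0 fires, +1 burnt)
  fire out at step 6

3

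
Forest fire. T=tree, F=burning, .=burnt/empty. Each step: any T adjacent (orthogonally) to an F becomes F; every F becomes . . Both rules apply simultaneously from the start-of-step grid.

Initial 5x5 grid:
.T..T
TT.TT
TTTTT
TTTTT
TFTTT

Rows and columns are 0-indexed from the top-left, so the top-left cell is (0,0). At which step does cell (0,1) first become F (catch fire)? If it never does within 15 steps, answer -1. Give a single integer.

Step 1: cell (0,1)='T' (+3 fires, +1 burnt)
Step 2: cell (0,1)='T' (+4 fires, +3 burnt)
Step 3: cell (0,1)='T' (+5 fires, +4 burnt)
Step 4: cell (0,1)='F' (+4 fires, +5 burnt)
  -> target ignites at step 4
Step 5: cell (0,1)='.' (+2 fires, +4 burnt)
Step 6: cell (0,1)='.' (+1 fires, +2 burnt)
Step 7: cell (0,1)='.' (+1 fires, +1 burnt)
Step 8: cell (0,1)='.' (+0 fires, +1 burnt)
  fire out at step 8

4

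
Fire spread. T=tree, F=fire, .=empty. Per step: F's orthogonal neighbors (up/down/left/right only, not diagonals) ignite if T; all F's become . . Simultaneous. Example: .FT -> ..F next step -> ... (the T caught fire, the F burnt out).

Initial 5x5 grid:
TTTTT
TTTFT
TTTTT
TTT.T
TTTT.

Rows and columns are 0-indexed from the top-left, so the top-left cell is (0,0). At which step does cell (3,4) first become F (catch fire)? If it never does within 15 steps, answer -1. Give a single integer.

Step 1: cell (3,4)='T' (+4 fires, +1 burnt)
Step 2: cell (3,4)='T' (+5 fires, +4 burnt)
Step 3: cell (3,4)='F' (+5 fires, +5 burnt)
  -> target ignites at step 3
Step 4: cell (3,4)='.' (+4 fires, +5 burnt)
Step 5: cell (3,4)='.' (+3 fires, +4 burnt)
Step 6: cell (3,4)='.' (+1 fires, +3 burnt)
Step 7: cell (3,4)='.' (+0 fires, +1 burnt)
  fire out at step 7

3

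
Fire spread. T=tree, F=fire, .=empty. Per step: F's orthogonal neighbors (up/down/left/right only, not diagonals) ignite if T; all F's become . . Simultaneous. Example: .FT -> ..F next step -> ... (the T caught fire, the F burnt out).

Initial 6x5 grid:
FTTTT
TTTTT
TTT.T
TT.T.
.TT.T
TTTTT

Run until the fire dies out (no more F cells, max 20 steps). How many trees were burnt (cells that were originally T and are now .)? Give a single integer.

Step 1: +2 fires, +1 burnt (F count now 2)
Step 2: +3 fires, +2 burnt (F count now 3)
Step 3: +4 fires, +3 burnt (F count now 4)
Step 4: +4 fires, +4 burnt (F count now 4)
Step 5: +2 fires, +4 burnt (F count now 2)
Step 6: +3 fires, +2 burnt (F count now 3)
Step 7: +2 fires, +3 burnt (F count now 2)
Step 8: +1 fires, +2 burnt (F count now 1)
Step 9: +1 fires, +1 burnt (F count now 1)
Step 10: +1 fires, +1 burnt (F count now 1)
Step 11: +0 fires, +1 burnt (F count now 0)
Fire out after step 11
Initially T: 24, now '.': 29
Total burnt (originally-T cells now '.'): 23

Answer: 23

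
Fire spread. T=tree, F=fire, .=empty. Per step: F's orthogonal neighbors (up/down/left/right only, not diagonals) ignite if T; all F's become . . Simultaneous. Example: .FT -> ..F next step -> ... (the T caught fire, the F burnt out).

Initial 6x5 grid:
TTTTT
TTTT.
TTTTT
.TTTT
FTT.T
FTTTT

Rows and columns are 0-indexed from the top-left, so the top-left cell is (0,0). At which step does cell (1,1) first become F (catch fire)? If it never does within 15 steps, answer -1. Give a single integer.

Step 1: cell (1,1)='T' (+2 fires, +2 burnt)
Step 2: cell (1,1)='T' (+3 fires, +2 burnt)
Step 3: cell (1,1)='T' (+3 fires, +3 burnt)
Step 4: cell (1,1)='F' (+5 fires, +3 burnt)
  -> target ignites at step 4
Step 5: cell (1,1)='.' (+6 fires, +5 burnt)
Step 6: cell (1,1)='.' (+4 fires, +6 burnt)
Step 7: cell (1,1)='.' (+1 fires, +4 burnt)
Step 8: cell (1,1)='.' (+1 fires, +1 burnt)
Step 9: cell (1,1)='.' (+0 fires, +1 burnt)
  fire out at step 9

4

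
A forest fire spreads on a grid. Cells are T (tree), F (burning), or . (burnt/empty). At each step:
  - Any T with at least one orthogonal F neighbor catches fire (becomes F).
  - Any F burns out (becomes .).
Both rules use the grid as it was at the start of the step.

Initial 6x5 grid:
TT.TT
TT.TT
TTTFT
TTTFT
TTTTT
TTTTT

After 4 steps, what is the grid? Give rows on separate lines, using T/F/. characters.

Step 1: 6 trees catch fire, 2 burn out
  TT.TT
  TT.FT
  TTF.F
  TTF.F
  TTTFT
  TTTTT
Step 2: 7 trees catch fire, 6 burn out
  TT.FT
  TT..F
  TF...
  TF...
  TTF.F
  TTTFT
Step 3: 7 trees catch fire, 7 burn out
  TT..F
  TF...
  F....
  F....
  TF...
  TTF.F
Step 4: 4 trees catch fire, 7 burn out
  TF...
  F....
  .....
  .....
  F....
  TF...

TF...
F....
.....
.....
F....
TF...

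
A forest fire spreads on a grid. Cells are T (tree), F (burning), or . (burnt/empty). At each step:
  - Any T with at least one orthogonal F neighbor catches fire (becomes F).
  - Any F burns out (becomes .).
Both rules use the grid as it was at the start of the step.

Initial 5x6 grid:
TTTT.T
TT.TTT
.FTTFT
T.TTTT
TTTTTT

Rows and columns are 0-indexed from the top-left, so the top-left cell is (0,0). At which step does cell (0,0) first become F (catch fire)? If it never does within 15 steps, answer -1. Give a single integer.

Step 1: cell (0,0)='T' (+6 fires, +2 burnt)
Step 2: cell (0,0)='T' (+8 fires, +6 burnt)
Step 3: cell (0,0)='F' (+7 fires, +8 burnt)
  -> target ignites at step 3
Step 4: cell (0,0)='.' (+1 fires, +7 burnt)
Step 5: cell (0,0)='.' (+1 fires, +1 burnt)
Step 6: cell (0,0)='.' (+1 fires, +1 burnt)
Step 7: cell (0,0)='.' (+0 fires, +1 burnt)
  fire out at step 7

3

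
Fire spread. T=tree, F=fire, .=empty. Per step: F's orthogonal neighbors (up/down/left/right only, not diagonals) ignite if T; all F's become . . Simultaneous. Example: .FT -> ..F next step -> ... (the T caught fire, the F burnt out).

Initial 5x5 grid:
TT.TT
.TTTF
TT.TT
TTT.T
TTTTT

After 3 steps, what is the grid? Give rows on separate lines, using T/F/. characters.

Step 1: 3 trees catch fire, 1 burn out
  TT.TF
  .TTF.
  TT.TF
  TTT.T
  TTTTT
Step 2: 4 trees catch fire, 3 burn out
  TT.F.
  .TF..
  TT.F.
  TTT.F
  TTTTT
Step 3: 2 trees catch fire, 4 burn out
  TT...
  .F...
  TT...
  TTT..
  TTTTF

TT...
.F...
TT...
TTT..
TTTTF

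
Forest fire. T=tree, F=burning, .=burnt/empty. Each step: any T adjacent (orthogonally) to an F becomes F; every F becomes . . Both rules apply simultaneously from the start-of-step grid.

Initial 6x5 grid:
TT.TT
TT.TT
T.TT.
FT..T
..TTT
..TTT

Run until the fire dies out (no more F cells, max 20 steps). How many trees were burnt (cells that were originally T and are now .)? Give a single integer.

Step 1: +2 fires, +1 burnt (F count now 2)
Step 2: +1 fires, +2 burnt (F count now 1)
Step 3: +2 fires, +1 burnt (F count now 2)
Step 4: +1 fires, +2 burnt (F count now 1)
Step 5: +0 fires, +1 burnt (F count now 0)
Fire out after step 5
Initially T: 19, now '.': 17
Total burnt (originally-T cells now '.'): 6

Answer: 6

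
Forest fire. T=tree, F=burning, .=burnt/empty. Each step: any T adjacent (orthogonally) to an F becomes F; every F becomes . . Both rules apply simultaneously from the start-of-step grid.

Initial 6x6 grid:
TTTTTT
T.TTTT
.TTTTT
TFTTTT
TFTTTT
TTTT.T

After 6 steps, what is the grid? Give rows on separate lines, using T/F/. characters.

Step 1: 6 trees catch fire, 2 burn out
  TTTTTT
  T.TTTT
  .FTTTT
  F.FTTT
  F.FTTT
  TFTT.T
Step 2: 5 trees catch fire, 6 burn out
  TTTTTT
  T.TTTT
  ..FTTT
  ...FTT
  ...FTT
  F.FT.T
Step 3: 5 trees catch fire, 5 burn out
  TTTTTT
  T.FTTT
  ...FTT
  ....FT
  ....FT
  ...F.T
Step 4: 5 trees catch fire, 5 burn out
  TTFTTT
  T..FTT
  ....FT
  .....F
  .....F
  .....T
Step 5: 5 trees catch fire, 5 burn out
  TF.FTT
  T...FT
  .....F
  ......
  ......
  .....F
Step 6: 3 trees catch fire, 5 burn out
  F...FT
  T....F
  ......
  ......
  ......
  ......

F...FT
T....F
......
......
......
......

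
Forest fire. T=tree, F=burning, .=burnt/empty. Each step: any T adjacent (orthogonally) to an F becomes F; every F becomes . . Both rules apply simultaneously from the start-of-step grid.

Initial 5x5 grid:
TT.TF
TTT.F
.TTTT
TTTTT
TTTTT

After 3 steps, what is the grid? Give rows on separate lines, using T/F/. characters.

Step 1: 2 trees catch fire, 2 burn out
  TT.F.
  TTT..
  .TTTF
  TTTTT
  TTTTT
Step 2: 2 trees catch fire, 2 burn out
  TT...
  TTT..
  .TTF.
  TTTTF
  TTTTT
Step 3: 3 trees catch fire, 2 burn out
  TT...
  TTT..
  .TF..
  TTTF.
  TTTTF

TT...
TTT..
.TF..
TTTF.
TTTTF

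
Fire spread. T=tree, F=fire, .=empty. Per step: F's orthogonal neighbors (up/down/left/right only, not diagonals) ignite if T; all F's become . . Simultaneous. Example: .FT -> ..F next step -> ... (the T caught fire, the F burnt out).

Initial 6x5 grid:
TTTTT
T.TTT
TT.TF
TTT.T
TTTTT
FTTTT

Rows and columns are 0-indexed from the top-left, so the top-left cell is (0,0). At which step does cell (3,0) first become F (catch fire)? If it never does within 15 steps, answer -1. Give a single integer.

Step 1: cell (3,0)='T' (+5 fires, +2 burnt)
Step 2: cell (3,0)='F' (+6 fires, +5 burnt)
  -> target ignites at step 2
Step 3: cell (3,0)='.' (+8 fires, +6 burnt)
Step 4: cell (3,0)='.' (+4 fires, +8 burnt)
Step 5: cell (3,0)='.' (+2 fires, +4 burnt)
Step 6: cell (3,0)='.' (+0 fires, +2 burnt)
  fire out at step 6

2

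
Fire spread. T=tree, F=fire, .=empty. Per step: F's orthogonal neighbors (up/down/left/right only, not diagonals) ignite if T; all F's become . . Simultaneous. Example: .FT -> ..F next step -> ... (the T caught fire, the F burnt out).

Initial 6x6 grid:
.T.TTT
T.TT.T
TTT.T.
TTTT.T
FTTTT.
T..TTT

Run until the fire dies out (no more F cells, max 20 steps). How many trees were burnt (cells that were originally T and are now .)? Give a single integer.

Answer: 22

Derivation:
Step 1: +3 fires, +1 burnt (F count now 3)
Step 2: +3 fires, +3 burnt (F count now 3)
Step 3: +4 fires, +3 burnt (F count now 4)
Step 4: +4 fires, +4 burnt (F count now 4)
Step 5: +2 fires, +4 burnt (F count now 2)
Step 6: +2 fires, +2 burnt (F count now 2)
Step 7: +1 fires, +2 burnt (F count now 1)
Step 8: +1 fires, +1 burnt (F count now 1)
Step 9: +1 fires, +1 burnt (F count now 1)
Step 10: +1 fires, +1 burnt (F count now 1)
Step 11: +0 fires, +1 burnt (F count now 0)
Fire out after step 11
Initially T: 25, now '.': 33
Total burnt (originally-T cells now '.'): 22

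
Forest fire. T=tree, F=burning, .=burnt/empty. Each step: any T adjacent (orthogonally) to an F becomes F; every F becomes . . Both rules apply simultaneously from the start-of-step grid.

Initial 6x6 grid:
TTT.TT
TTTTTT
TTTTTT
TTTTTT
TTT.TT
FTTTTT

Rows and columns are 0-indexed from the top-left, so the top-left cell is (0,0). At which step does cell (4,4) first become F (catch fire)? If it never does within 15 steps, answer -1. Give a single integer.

Step 1: cell (4,4)='T' (+2 fires, +1 burnt)
Step 2: cell (4,4)='T' (+3 fires, +2 burnt)
Step 3: cell (4,4)='T' (+4 fires, +3 burnt)
Step 4: cell (4,4)='T' (+4 fires, +4 burnt)
Step 5: cell (4,4)='F' (+6 fires, +4 burnt)
  -> target ignites at step 5
Step 6: cell (4,4)='.' (+5 fires, +6 burnt)
Step 7: cell (4,4)='.' (+4 fires, +5 burnt)
Step 8: cell (4,4)='.' (+2 fires, +4 burnt)
Step 9: cell (4,4)='.' (+2 fires, +2 burnt)
Step 10: cell (4,4)='.' (+1 fires, +2 burnt)
Step 11: cell (4,4)='.' (+0 fires, +1 burnt)
  fire out at step 11

5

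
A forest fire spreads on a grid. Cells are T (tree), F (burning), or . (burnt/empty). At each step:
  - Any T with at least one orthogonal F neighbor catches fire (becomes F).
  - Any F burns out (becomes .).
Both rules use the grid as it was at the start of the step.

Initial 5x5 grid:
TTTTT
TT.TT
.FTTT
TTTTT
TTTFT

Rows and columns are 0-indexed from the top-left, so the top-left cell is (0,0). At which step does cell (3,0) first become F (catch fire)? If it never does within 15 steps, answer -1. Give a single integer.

Step 1: cell (3,0)='T' (+6 fires, +2 burnt)
Step 2: cell (3,0)='F' (+7 fires, +6 burnt)
  -> target ignites at step 2
Step 3: cell (3,0)='.' (+5 fires, +7 burnt)
Step 4: cell (3,0)='.' (+2 fires, +5 burnt)
Step 5: cell (3,0)='.' (+1 fires, +2 burnt)
Step 6: cell (3,0)='.' (+0 fires, +1 burnt)
  fire out at step 6

2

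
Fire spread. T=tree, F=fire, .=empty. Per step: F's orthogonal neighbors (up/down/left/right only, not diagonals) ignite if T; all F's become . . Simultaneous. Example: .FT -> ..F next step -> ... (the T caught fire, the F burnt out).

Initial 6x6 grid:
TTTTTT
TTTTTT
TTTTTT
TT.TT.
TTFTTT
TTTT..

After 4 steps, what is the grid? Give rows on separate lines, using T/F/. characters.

Step 1: 3 trees catch fire, 1 burn out
  TTTTTT
  TTTTTT
  TTTTTT
  TT.TT.
  TF.FTT
  TTFT..
Step 2: 6 trees catch fire, 3 burn out
  TTTTTT
  TTTTTT
  TTTTTT
  TF.FT.
  F...FT
  TF.F..
Step 3: 6 trees catch fire, 6 burn out
  TTTTTT
  TTTTTT
  TFTFTT
  F...F.
  .....F
  F.....
Step 4: 5 trees catch fire, 6 burn out
  TTTTTT
  TFTFTT
  F.F.FT
  ......
  ......
  ......

TTTTTT
TFTFTT
F.F.FT
......
......
......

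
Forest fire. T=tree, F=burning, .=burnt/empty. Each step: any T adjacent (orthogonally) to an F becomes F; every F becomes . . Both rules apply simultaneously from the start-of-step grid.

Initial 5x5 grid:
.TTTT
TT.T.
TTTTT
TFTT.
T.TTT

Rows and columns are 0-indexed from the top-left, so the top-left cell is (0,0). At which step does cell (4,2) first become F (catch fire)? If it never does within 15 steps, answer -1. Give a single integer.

Step 1: cell (4,2)='T' (+3 fires, +1 burnt)
Step 2: cell (4,2)='F' (+6 fires, +3 burnt)
  -> target ignites at step 2
Step 3: cell (4,2)='.' (+4 fires, +6 burnt)
Step 4: cell (4,2)='.' (+4 fires, +4 burnt)
Step 5: cell (4,2)='.' (+1 fires, +4 burnt)
Step 6: cell (4,2)='.' (+1 fires, +1 burnt)
Step 7: cell (4,2)='.' (+0 fires, +1 burnt)
  fire out at step 7

2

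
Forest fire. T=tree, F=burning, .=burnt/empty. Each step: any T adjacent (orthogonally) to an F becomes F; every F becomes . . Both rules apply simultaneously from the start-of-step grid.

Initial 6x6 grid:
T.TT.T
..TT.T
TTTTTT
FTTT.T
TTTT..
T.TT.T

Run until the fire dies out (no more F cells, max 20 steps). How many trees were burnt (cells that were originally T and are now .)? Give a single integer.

Answer: 23

Derivation:
Step 1: +3 fires, +1 burnt (F count now 3)
Step 2: +4 fires, +3 burnt (F count now 4)
Step 3: +3 fires, +4 burnt (F count now 3)
Step 4: +4 fires, +3 burnt (F count now 4)
Step 5: +4 fires, +4 burnt (F count now 4)
Step 6: +2 fires, +4 burnt (F count now 2)
Step 7: +2 fires, +2 burnt (F count now 2)
Step 8: +1 fires, +2 burnt (F count now 1)
Step 9: +0 fires, +1 burnt (F count now 0)
Fire out after step 9
Initially T: 25, now '.': 34
Total burnt (originally-T cells now '.'): 23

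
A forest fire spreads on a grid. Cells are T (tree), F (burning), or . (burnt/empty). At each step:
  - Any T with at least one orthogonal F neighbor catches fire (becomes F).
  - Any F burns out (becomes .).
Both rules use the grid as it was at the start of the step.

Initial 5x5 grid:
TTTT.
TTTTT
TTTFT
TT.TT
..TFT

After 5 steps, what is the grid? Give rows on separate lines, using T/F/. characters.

Step 1: 6 trees catch fire, 2 burn out
  TTTT.
  TTTFT
  TTF.F
  TT.FT
  ..F.F
Step 2: 5 trees catch fire, 6 burn out
  TTTF.
  TTF.F
  TF...
  TT..F
  .....
Step 3: 4 trees catch fire, 5 burn out
  TTF..
  TF...
  F....
  TF...
  .....
Step 4: 3 trees catch fire, 4 burn out
  TF...
  F....
  .....
  F....
  .....
Step 5: 1 trees catch fire, 3 burn out
  F....
  .....
  .....
  .....
  .....

F....
.....
.....
.....
.....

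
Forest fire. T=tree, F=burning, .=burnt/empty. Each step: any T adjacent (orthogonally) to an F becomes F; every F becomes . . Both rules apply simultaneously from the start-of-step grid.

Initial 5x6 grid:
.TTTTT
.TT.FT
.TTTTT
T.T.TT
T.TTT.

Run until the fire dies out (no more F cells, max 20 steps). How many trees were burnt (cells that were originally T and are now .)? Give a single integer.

Step 1: +3 fires, +1 burnt (F count now 3)
Step 2: +5 fires, +3 burnt (F count now 5)
Step 3: +4 fires, +5 burnt (F count now 4)
Step 4: +5 fires, +4 burnt (F count now 5)
Step 5: +2 fires, +5 burnt (F count now 2)
Step 6: +0 fires, +2 burnt (F count now 0)
Fire out after step 6
Initially T: 21, now '.': 28
Total burnt (originally-T cells now '.'): 19

Answer: 19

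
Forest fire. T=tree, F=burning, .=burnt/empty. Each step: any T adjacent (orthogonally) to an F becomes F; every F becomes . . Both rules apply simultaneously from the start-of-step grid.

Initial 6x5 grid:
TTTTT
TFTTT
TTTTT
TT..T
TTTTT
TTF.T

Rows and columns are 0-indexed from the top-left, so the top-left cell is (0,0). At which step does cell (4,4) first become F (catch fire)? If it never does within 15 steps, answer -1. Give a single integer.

Step 1: cell (4,4)='T' (+6 fires, +2 burnt)
Step 2: cell (4,4)='T' (+9 fires, +6 burnt)
Step 3: cell (4,4)='F' (+6 fires, +9 burnt)
  -> target ignites at step 3
Step 4: cell (4,4)='.' (+4 fires, +6 burnt)
Step 5: cell (4,4)='.' (+0 fires, +4 burnt)
  fire out at step 5

3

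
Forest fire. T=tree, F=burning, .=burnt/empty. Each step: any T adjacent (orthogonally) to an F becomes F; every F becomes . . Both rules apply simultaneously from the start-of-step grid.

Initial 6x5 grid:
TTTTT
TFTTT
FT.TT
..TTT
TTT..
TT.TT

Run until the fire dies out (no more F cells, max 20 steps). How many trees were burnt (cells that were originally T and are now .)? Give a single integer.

Step 1: +4 fires, +2 burnt (F count now 4)
Step 2: +3 fires, +4 burnt (F count now 3)
Step 3: +3 fires, +3 burnt (F count now 3)
Step 4: +3 fires, +3 burnt (F count now 3)
Step 5: +2 fires, +3 burnt (F count now 2)
Step 6: +1 fires, +2 burnt (F count now 1)
Step 7: +1 fires, +1 burnt (F count now 1)
Step 8: +2 fires, +1 burnt (F count now 2)
Step 9: +1 fires, +2 burnt (F count now 1)
Step 10: +0 fires, +1 burnt (F count now 0)
Fire out after step 10
Initially T: 22, now '.': 28
Total burnt (originally-T cells now '.'): 20

Answer: 20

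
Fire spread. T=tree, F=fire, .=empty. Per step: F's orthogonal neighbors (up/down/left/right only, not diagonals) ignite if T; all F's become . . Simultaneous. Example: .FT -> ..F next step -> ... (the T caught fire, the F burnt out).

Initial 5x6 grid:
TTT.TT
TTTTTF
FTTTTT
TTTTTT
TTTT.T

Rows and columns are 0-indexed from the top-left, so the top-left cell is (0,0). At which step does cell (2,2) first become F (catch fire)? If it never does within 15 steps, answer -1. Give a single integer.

Step 1: cell (2,2)='T' (+6 fires, +2 burnt)
Step 2: cell (2,2)='F' (+9 fires, +6 burnt)
  -> target ignites at step 2
Step 3: cell (2,2)='.' (+7 fires, +9 burnt)
Step 4: cell (2,2)='.' (+3 fires, +7 burnt)
Step 5: cell (2,2)='.' (+1 fires, +3 burnt)
Step 6: cell (2,2)='.' (+0 fires, +1 burnt)
  fire out at step 6

2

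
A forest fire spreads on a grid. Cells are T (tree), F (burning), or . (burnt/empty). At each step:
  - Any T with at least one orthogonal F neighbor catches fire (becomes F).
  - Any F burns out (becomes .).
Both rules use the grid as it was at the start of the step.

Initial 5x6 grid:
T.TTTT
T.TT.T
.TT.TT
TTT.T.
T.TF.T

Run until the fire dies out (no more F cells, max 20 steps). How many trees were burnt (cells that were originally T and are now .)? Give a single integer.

Answer: 17

Derivation:
Step 1: +1 fires, +1 burnt (F count now 1)
Step 2: +1 fires, +1 burnt (F count now 1)
Step 3: +2 fires, +1 burnt (F count now 2)
Step 4: +3 fires, +2 burnt (F count now 3)
Step 5: +3 fires, +3 burnt (F count now 3)
Step 6: +1 fires, +3 burnt (F count now 1)
Step 7: +1 fires, +1 burnt (F count now 1)
Step 8: +1 fires, +1 burnt (F count now 1)
Step 9: +1 fires, +1 burnt (F count now 1)
Step 10: +1 fires, +1 burnt (F count now 1)
Step 11: +1 fires, +1 burnt (F count now 1)
Step 12: +1 fires, +1 burnt (F count now 1)
Step 13: +0 fires, +1 burnt (F count now 0)
Fire out after step 13
Initially T: 20, now '.': 27
Total burnt (originally-T cells now '.'): 17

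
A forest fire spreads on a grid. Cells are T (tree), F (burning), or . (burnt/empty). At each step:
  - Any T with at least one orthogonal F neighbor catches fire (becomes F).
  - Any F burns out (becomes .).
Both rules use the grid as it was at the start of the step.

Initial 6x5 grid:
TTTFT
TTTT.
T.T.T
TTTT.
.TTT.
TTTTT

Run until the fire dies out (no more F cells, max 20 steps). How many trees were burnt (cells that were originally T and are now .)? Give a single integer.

Step 1: +3 fires, +1 burnt (F count now 3)
Step 2: +2 fires, +3 burnt (F count now 2)
Step 3: +3 fires, +2 burnt (F count now 3)
Step 4: +2 fires, +3 burnt (F count now 2)
Step 5: +4 fires, +2 burnt (F count now 4)
Step 6: +4 fires, +4 burnt (F count now 4)
Step 7: +2 fires, +4 burnt (F count now 2)
Step 8: +2 fires, +2 burnt (F count now 2)
Step 9: +0 fires, +2 burnt (F count now 0)
Fire out after step 9
Initially T: 23, now '.': 29
Total burnt (originally-T cells now '.'): 22

Answer: 22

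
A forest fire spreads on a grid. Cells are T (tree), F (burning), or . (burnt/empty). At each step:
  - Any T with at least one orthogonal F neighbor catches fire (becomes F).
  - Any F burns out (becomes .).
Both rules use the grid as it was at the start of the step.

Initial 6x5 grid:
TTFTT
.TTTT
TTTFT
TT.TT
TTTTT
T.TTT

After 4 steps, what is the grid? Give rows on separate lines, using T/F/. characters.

Step 1: 7 trees catch fire, 2 burn out
  TF.FT
  .TFFT
  TTF.F
  TT.FT
  TTTTT
  T.TTT
Step 2: 7 trees catch fire, 7 burn out
  F...F
  .F..F
  TF...
  TT..F
  TTTFT
  T.TTT
Step 3: 5 trees catch fire, 7 burn out
  .....
  .....
  F....
  TF...
  TTF.F
  T.TFT
Step 4: 4 trees catch fire, 5 burn out
  .....
  .....
  .....
  F....
  TF...
  T.F.F

.....
.....
.....
F....
TF...
T.F.F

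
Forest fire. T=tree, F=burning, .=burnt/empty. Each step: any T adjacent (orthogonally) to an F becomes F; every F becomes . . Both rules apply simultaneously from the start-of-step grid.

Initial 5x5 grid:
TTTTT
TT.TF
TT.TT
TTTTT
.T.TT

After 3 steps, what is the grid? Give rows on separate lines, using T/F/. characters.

Step 1: 3 trees catch fire, 1 burn out
  TTTTF
  TT.F.
  TT.TF
  TTTTT
  .T.TT
Step 2: 3 trees catch fire, 3 burn out
  TTTF.
  TT...
  TT.F.
  TTTTF
  .T.TT
Step 3: 3 trees catch fire, 3 burn out
  TTF..
  TT...
  TT...
  TTTF.
  .T.TF

TTF..
TT...
TT...
TTTF.
.T.TF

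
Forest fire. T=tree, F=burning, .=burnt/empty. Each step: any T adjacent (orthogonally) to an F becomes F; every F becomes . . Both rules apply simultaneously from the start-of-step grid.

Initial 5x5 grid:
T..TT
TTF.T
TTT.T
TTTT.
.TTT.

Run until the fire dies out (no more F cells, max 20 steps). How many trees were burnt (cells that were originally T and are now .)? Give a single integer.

Answer: 13

Derivation:
Step 1: +2 fires, +1 burnt (F count now 2)
Step 2: +3 fires, +2 burnt (F count now 3)
Step 3: +5 fires, +3 burnt (F count now 5)
Step 4: +3 fires, +5 burnt (F count now 3)
Step 5: +0 fires, +3 burnt (F count now 0)
Fire out after step 5
Initially T: 17, now '.': 21
Total burnt (originally-T cells now '.'): 13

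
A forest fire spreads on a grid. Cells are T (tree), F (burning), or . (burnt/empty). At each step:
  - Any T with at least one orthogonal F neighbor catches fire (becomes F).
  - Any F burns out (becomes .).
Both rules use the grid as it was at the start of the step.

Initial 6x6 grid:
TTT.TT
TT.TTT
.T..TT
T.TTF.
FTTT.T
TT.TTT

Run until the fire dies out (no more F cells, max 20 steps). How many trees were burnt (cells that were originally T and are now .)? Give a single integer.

Answer: 19

Derivation:
Step 1: +5 fires, +2 burnt (F count now 5)
Step 2: +6 fires, +5 burnt (F count now 6)
Step 3: +4 fires, +6 burnt (F count now 4)
Step 4: +2 fires, +4 burnt (F count now 2)
Step 5: +1 fires, +2 burnt (F count now 1)
Step 6: +1 fires, +1 burnt (F count now 1)
Step 7: +0 fires, +1 burnt (F count now 0)
Fire out after step 7
Initially T: 25, now '.': 30
Total burnt (originally-T cells now '.'): 19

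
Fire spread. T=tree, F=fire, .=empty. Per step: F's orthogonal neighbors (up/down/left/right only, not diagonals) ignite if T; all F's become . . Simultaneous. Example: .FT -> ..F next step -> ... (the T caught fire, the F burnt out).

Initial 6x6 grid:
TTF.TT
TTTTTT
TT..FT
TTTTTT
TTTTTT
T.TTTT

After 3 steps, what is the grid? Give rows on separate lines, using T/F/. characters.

Step 1: 5 trees catch fire, 2 burn out
  TF..TT
  TTFTFT
  TT...F
  TTTTFT
  TTTTTT
  T.TTTT
Step 2: 8 trees catch fire, 5 burn out
  F...FT
  TF.F.F
  TT....
  TTTF.F
  TTTTFT
  T.TTTT
Step 3: 7 trees catch fire, 8 burn out
  .....F
  F.....
  TF....
  TTF...
  TTTF.F
  T.TTFT

.....F
F.....
TF....
TTF...
TTTF.F
T.TTFT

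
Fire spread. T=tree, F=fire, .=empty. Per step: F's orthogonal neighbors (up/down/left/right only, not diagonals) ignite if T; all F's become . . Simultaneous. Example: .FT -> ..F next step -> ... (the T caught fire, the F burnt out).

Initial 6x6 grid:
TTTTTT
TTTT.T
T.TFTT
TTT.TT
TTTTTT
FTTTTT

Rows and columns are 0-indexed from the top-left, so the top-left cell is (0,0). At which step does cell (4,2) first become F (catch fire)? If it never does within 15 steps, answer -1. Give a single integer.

Step 1: cell (4,2)='T' (+5 fires, +2 burnt)
Step 2: cell (4,2)='T' (+8 fires, +5 burnt)
Step 3: cell (4,2)='F' (+10 fires, +8 burnt)
  -> target ignites at step 3
Step 4: cell (4,2)='.' (+6 fires, +10 burnt)
Step 5: cell (4,2)='.' (+2 fires, +6 burnt)
Step 6: cell (4,2)='.' (+0 fires, +2 burnt)
  fire out at step 6

3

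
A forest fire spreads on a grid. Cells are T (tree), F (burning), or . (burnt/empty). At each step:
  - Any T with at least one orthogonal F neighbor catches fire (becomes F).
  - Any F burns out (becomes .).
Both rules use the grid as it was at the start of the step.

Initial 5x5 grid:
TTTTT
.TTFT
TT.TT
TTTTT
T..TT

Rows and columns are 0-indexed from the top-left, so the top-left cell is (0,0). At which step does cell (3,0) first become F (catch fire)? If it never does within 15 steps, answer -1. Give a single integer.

Step 1: cell (3,0)='T' (+4 fires, +1 burnt)
Step 2: cell (3,0)='T' (+5 fires, +4 burnt)
Step 3: cell (3,0)='T' (+5 fires, +5 burnt)
Step 4: cell (3,0)='T' (+4 fires, +5 burnt)
Step 5: cell (3,0)='F' (+1 fires, +4 burnt)
  -> target ignites at step 5
Step 6: cell (3,0)='.' (+1 fires, +1 burnt)
Step 7: cell (3,0)='.' (+0 fires, +1 burnt)
  fire out at step 7

5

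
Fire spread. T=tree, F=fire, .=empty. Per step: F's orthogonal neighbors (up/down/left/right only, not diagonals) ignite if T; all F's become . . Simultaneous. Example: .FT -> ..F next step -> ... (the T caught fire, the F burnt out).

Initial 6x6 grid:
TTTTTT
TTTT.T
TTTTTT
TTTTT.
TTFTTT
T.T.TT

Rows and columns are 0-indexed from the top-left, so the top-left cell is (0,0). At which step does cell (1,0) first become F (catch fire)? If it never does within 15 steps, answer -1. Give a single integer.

Step 1: cell (1,0)='T' (+4 fires, +1 burnt)
Step 2: cell (1,0)='T' (+5 fires, +4 burnt)
Step 3: cell (1,0)='T' (+8 fires, +5 burnt)
Step 4: cell (1,0)='T' (+6 fires, +8 burnt)
Step 5: cell (1,0)='F' (+4 fires, +6 burnt)
  -> target ignites at step 5
Step 6: cell (1,0)='.' (+3 fires, +4 burnt)
Step 7: cell (1,0)='.' (+1 fires, +3 burnt)
Step 8: cell (1,0)='.' (+0 fires, +1 burnt)
  fire out at step 8

5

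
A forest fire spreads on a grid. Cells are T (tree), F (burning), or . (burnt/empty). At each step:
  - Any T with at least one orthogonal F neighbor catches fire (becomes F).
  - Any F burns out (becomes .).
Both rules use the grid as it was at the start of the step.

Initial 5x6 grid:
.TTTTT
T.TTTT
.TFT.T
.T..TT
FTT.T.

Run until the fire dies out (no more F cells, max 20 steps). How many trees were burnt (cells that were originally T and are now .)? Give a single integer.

Step 1: +4 fires, +2 burnt (F count now 4)
Step 2: +4 fires, +4 burnt (F count now 4)
Step 3: +3 fires, +4 burnt (F count now 3)
Step 4: +2 fires, +3 burnt (F count now 2)
Step 5: +2 fires, +2 burnt (F count now 2)
Step 6: +1 fires, +2 burnt (F count now 1)
Step 7: +1 fires, +1 burnt (F count now 1)
Step 8: +1 fires, +1 burnt (F count now 1)
Step 9: +0 fires, +1 burnt (F count now 0)
Fire out after step 9
Initially T: 19, now '.': 29
Total burnt (originally-T cells now '.'): 18

Answer: 18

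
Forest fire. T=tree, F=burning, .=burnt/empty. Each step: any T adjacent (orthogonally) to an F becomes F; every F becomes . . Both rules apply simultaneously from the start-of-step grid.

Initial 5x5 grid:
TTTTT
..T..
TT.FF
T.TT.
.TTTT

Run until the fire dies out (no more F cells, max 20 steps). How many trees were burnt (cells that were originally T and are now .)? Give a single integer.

Step 1: +1 fires, +2 burnt (F count now 1)
Step 2: +2 fires, +1 burnt (F count now 2)
Step 3: +2 fires, +2 burnt (F count now 2)
Step 4: +1 fires, +2 burnt (F count now 1)
Step 5: +0 fires, +1 burnt (F count now 0)
Fire out after step 5
Initially T: 15, now '.': 16
Total burnt (originally-T cells now '.'): 6

Answer: 6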